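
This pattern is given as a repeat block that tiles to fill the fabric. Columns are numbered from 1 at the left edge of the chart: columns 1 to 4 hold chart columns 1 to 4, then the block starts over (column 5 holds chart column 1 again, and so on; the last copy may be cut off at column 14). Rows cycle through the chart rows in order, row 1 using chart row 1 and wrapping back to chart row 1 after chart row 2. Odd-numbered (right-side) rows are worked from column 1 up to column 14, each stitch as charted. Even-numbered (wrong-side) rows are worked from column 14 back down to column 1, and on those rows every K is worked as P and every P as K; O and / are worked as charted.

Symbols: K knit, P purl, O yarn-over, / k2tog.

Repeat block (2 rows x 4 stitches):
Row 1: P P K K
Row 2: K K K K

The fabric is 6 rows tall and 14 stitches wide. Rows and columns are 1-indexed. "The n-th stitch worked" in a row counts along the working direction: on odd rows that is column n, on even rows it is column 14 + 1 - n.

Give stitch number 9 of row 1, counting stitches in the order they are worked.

Stitch:
P

Derivation:
For row 1: chart row = ((1-1) mod 2) + 1 = 1; this is a RS (odd) row.
Chart row 1 tiled across columns 1-14: P P K K P P K K P P K K P P
RS: work column 1 to column 14, symbols as charted — the tiled row is the row as worked.
The 9th stitch worked is P.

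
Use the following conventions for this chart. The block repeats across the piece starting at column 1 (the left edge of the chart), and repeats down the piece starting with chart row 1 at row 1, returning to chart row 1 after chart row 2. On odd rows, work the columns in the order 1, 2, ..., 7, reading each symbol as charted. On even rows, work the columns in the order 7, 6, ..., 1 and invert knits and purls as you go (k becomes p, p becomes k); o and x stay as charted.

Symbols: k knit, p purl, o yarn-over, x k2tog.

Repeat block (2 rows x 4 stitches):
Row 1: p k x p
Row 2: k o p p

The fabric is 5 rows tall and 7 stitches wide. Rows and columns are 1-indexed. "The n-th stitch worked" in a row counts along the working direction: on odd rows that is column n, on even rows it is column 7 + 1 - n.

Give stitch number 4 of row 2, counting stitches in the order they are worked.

Row 2: (2-1) mod 2 = 1, so use chart row 2. Even row -> WS.
Chart row 2 tiled across columns 1-7: k o p p k o p
WS row: flip the tiled sequence (start at column 7) and apply k<->p; o and x stay.
Row 2 as worked: k o p k k o p
Counting 4 along the worked row gives k.

Result:
k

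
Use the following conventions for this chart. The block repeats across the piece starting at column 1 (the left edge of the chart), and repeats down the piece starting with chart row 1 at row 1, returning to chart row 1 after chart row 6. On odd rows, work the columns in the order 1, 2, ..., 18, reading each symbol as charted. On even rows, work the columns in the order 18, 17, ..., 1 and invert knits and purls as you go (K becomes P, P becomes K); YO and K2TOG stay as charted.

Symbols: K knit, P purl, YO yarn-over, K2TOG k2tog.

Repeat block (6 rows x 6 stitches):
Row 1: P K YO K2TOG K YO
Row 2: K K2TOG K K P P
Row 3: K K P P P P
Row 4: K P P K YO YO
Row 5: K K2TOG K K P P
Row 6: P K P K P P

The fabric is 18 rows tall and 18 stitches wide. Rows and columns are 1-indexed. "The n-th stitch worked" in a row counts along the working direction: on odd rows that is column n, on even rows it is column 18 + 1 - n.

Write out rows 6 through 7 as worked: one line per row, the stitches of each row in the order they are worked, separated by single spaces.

Row 6: chart row 6, WS - tiled (columns 1-18): P K P K P P P K P K P P P K P K P P; work from column 18 back to 1 with K<->P swapped.
Row 7: chart row 1, RS - tile across columns 1-18 and work as-is.

== ROWS AS WORKED ==
K K P K P K K K P K P K K K P K P K
P K YO K2TOG K YO P K YO K2TOG K YO P K YO K2TOG K YO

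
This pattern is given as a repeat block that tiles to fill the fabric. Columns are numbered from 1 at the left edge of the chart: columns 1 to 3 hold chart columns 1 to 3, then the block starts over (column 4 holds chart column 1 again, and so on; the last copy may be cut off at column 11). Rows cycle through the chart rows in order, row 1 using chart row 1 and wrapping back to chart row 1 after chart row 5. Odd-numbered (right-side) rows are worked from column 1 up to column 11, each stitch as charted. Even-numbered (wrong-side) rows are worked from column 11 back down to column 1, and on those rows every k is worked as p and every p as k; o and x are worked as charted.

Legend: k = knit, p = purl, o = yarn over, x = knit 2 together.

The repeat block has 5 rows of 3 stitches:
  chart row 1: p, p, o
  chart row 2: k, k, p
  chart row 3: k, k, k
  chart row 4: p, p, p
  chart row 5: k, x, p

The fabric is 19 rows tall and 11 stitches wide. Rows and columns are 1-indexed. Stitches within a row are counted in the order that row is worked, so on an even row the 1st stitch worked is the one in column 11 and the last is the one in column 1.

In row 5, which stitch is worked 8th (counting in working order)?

== STITCH ==
x

Derivation:
Row 5 uses chart row ((5-1) mod 5)+1 = 5. Row 5 is odd, so RS.
Chart row 5 tiled across columns 1-11: k x p k x p k x p k x
RS row: no reversal, no swap; stitch n worked = column n.
Counting 8 along the worked row gives x.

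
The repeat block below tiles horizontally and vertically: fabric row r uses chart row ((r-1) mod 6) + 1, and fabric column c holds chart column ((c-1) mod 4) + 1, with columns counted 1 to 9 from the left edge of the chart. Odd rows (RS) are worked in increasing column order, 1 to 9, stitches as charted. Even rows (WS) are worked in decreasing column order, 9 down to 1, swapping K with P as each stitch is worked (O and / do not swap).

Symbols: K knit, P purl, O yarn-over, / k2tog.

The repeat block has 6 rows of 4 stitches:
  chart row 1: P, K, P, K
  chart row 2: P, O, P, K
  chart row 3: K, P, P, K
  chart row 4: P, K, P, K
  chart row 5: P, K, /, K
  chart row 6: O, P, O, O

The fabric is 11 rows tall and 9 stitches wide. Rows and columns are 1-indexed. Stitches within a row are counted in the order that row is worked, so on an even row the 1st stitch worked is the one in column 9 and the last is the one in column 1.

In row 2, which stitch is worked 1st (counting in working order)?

Row 2: (2-1) mod 6 = 1, so use chart row 2. Even row -> WS.
Chart row 2 tiled across columns 1-9: P O P K P O P K P
WS row: flip the tiled sequence (start at column 9) and apply K<->P; O and / stay.
Row 2 as worked: K P K O K P K O K
The 1st stitch worked is K.

== STITCH ==
K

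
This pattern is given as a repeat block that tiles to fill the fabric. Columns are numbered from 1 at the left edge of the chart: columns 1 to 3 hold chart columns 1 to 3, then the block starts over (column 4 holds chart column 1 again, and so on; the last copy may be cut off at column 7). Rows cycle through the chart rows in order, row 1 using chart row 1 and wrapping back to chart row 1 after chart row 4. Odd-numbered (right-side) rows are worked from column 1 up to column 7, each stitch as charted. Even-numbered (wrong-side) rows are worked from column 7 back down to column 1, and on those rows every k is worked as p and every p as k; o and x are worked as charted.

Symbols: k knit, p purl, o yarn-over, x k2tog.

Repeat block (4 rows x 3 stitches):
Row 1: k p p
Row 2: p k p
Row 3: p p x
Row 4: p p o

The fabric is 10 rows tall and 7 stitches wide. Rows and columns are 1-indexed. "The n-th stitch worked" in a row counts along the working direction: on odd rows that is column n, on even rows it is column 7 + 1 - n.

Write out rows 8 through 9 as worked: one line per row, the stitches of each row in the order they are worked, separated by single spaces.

Row 8: chart row 4, WS - tiled (columns 1-7): p p o p p o p; work from column 7 back to 1 with k<->p swapped.
Row 9: chart row 1, RS - tile across columns 1-7 and work as-is.

== ROWS AS WORKED ==
k o k k o k k
k p p k p p k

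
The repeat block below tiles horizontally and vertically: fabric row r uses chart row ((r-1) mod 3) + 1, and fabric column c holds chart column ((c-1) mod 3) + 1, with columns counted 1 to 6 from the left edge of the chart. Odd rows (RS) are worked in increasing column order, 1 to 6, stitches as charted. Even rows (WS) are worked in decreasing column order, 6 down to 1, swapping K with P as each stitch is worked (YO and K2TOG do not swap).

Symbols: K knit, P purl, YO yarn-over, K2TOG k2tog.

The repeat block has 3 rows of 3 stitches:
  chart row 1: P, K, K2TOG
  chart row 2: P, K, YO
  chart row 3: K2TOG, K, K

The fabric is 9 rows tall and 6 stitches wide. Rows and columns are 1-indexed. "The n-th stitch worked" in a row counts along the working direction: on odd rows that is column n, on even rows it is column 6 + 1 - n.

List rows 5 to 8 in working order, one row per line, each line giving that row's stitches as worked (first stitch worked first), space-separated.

Row 5: chart row 2, RS - tile across columns 1-6 and work as-is.
Row 6: chart row 3, WS - tiled (columns 1-6): K2TOG K K K2TOG K K; work from column 6 back to 1 with K<->P swapped.
Row 7: chart row 1, RS - tile across columns 1-6 and work as-is.
Row 8: chart row 2, WS - tiled (columns 1-6): P K YO P K YO; work from column 6 back to 1 with K<->P swapped.

Rows as worked:
P K YO P K YO
P P K2TOG P P K2TOG
P K K2TOG P K K2TOG
YO P K YO P K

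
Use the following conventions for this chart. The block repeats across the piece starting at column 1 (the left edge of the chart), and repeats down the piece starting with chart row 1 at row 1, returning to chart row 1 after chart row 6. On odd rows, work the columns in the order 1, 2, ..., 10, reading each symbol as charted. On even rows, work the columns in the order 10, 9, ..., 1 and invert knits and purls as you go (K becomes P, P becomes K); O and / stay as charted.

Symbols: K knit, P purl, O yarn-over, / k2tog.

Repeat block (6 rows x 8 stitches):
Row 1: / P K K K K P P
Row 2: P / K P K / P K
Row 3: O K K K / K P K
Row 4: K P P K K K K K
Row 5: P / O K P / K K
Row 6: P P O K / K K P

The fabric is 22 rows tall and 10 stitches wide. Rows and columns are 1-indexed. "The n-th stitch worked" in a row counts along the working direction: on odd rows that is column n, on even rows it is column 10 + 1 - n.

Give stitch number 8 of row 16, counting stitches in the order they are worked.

== STITCH ==
K

Derivation:
Row 16 uses chart row ((16-1) mod 6)+1 = 4. Row 16 is even, so WS.
Chart row 4 tiled across columns 1-10: K P P K K K K K K P
WS row: flip the tiled sequence (start at column 10) and apply K<->P; O and / stay.
Row 16 as worked: K P P P P P P K K P
Stitch 8 in working order -> K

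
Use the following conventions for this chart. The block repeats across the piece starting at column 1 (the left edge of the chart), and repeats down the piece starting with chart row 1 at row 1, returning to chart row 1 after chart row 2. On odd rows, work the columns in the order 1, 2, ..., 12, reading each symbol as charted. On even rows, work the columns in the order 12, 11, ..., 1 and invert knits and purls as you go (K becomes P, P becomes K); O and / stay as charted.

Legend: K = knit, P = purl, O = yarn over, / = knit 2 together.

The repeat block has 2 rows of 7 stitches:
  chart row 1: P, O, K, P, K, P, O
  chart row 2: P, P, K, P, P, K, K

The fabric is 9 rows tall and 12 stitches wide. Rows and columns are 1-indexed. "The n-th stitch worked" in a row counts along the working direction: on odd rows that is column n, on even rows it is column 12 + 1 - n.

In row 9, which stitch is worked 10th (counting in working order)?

== STITCH ==
K

Derivation:
For row 9: chart row = ((9-1) mod 2) + 1 = 1; this is a RS (odd) row.
Chart row 1 tiled across columns 1-12: P O K P K P O P O K P K
RS: work column 1 to column 12, symbols as charted — the tiled row is the row as worked.
Stitch 10 in working order -> K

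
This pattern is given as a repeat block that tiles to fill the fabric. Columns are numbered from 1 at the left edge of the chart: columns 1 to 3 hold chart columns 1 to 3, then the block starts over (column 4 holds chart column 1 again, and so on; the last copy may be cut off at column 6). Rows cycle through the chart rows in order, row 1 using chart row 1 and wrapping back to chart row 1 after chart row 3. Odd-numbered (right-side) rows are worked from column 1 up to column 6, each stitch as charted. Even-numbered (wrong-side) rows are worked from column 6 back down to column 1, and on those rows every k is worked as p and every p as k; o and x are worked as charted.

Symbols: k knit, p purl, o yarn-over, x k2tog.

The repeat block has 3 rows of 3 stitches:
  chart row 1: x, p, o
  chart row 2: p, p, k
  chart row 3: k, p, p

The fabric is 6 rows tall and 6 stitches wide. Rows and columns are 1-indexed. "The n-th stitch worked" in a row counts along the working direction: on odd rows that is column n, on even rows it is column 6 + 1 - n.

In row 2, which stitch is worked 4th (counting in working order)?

Row 2: (2-1) mod 3 = 1, so use chart row 2. Even row -> WS.
Chart row 2 tiled across columns 1-6: p p k p p k
Wrong side: read the tiled row from column 6 down to 1 and exchange k with p (leave o, x).
Row 2 as worked: p k k p k k
Counting 4 along the worked row gives p.

Stitch:
p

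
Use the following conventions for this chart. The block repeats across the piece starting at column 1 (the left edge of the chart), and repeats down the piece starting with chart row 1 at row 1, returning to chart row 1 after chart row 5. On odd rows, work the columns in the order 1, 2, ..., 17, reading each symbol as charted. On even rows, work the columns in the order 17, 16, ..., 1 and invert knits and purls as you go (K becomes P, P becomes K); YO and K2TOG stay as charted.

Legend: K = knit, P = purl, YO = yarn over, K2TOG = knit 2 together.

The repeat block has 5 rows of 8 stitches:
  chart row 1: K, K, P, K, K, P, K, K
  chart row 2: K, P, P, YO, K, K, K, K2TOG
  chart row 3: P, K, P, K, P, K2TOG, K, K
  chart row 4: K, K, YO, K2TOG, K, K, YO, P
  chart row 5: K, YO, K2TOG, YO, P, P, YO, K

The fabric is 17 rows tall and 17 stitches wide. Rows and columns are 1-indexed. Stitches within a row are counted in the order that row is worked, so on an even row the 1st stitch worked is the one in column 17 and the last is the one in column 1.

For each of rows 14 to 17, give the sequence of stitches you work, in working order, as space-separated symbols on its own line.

Rows as worked:
P K YO P P K2TOG YO P P K YO P P K2TOG YO P P
K YO K2TOG YO P P YO K K YO K2TOG YO P P YO K K
P P P K P P K P P P P K P P K P P
K P P YO K K K K2TOG K P P YO K K K K2TOG K

Derivation:
Row 14: chart row 4, WS - tiled (columns 1-17): K K YO K2TOG K K YO P K K YO K2TOG K K YO P K; work from column 17 back to 1 with K<->P swapped.
Row 15: chart row 5, RS - tile across columns 1-17 and work as-is.
Row 16: chart row 1, WS - tiled (columns 1-17): K K P K K P K K K K P K K P K K K; work from column 17 back to 1 with K<->P swapped.
Row 17: chart row 2, RS - tile across columns 1-17 and work as-is.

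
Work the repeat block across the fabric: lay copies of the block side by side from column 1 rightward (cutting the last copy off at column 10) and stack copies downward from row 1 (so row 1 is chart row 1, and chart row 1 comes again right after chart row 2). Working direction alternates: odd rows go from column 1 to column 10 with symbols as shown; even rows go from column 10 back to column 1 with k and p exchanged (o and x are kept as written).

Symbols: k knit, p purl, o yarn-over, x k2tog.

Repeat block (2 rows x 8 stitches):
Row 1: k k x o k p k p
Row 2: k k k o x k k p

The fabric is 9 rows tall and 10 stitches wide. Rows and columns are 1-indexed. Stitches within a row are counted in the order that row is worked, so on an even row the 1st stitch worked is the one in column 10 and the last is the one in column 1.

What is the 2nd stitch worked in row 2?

== STITCH ==
p

Derivation:
Row 2: (2-1) mod 2 = 1, so use chart row 2. Even row -> WS.
Chart row 2 tiled across columns 1-10: k k k o x k k p k k
Wrong side: read the tiled row from column 10 down to 1 and exchange k with p (leave o, x).
Row 2 as worked: p p k p p x o p p p
The 2nd stitch worked is p.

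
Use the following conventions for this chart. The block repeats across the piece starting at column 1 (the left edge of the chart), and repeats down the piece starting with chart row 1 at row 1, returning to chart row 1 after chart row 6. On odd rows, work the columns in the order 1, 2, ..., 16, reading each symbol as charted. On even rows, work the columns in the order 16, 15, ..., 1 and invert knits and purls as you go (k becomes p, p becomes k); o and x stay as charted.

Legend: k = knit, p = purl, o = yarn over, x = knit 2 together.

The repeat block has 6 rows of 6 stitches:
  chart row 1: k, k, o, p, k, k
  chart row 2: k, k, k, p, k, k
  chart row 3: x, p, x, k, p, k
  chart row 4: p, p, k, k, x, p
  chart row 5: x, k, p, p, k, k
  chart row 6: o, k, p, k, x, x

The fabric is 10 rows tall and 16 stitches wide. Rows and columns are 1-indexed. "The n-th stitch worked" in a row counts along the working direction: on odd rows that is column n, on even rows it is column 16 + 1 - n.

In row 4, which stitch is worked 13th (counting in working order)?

For row 4: chart row = ((4-1) mod 6) + 1 = 4; this is a WS (even) row.
Chart row 4 tiled across columns 1-16: p p k k x p p p k k x p p p k k
WS row: flip the tiled sequence (start at column 16) and apply k<->p; o and x stay.
Row 4 as worked: p p k k k x p p k k k x p p k k
Counting 13 along the worked row gives p.

== STITCH ==
p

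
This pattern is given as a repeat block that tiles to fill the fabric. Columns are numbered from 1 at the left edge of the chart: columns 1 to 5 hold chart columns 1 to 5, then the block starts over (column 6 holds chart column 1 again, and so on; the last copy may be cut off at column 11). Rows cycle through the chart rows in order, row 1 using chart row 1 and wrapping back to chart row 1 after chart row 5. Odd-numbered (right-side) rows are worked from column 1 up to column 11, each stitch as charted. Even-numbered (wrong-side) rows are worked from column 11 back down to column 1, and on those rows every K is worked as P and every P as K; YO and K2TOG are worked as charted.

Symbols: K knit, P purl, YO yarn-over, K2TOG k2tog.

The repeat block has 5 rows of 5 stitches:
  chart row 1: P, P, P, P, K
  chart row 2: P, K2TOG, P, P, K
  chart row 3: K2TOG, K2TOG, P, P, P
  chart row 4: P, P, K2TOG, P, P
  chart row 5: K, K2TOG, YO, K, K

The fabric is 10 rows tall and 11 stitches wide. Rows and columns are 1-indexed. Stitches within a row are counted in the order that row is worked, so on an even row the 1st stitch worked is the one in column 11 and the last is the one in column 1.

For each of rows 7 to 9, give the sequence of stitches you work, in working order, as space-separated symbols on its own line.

Rows as worked:
P K2TOG P P K P K2TOG P P K P
K2TOG K K K K2TOG K2TOG K K K K2TOG K2TOG
P P K2TOG P P P P K2TOG P P P

Derivation:
Row 7: chart row 2, RS - tile across columns 1-11 and work as-is.
Row 8: chart row 3, WS - tiled (columns 1-11): K2TOG K2TOG P P P K2TOG K2TOG P P P K2TOG; work from column 11 back to 1 with K<->P swapped.
Row 9: chart row 4, RS - tile across columns 1-11 and work as-is.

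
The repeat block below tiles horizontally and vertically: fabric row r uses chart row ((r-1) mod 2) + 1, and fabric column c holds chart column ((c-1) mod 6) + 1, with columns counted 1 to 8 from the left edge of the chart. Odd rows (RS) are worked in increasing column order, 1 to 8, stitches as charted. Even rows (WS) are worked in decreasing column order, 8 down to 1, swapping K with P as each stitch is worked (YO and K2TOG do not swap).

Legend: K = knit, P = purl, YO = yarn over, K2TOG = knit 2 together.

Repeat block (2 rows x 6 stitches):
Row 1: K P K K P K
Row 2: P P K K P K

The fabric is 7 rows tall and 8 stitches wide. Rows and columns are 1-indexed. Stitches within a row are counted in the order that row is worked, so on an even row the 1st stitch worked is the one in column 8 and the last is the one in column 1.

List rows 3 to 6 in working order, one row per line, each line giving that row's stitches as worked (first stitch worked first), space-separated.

Result:
K P K K P K K P
K K P K P P K K
K P K K P K K P
K K P K P P K K

Derivation:
Row 3: chart row 1, RS - tile across columns 1-8 and work as-is.
Row 4: chart row 2, WS - tiled (columns 1-8): P P K K P K P P; work from column 8 back to 1 with K<->P swapped.
Row 5: chart row 1, RS - tile across columns 1-8 and work as-is.
Row 6: chart row 2, WS - tiled (columns 1-8): P P K K P K P P; work from column 8 back to 1 with K<->P swapped.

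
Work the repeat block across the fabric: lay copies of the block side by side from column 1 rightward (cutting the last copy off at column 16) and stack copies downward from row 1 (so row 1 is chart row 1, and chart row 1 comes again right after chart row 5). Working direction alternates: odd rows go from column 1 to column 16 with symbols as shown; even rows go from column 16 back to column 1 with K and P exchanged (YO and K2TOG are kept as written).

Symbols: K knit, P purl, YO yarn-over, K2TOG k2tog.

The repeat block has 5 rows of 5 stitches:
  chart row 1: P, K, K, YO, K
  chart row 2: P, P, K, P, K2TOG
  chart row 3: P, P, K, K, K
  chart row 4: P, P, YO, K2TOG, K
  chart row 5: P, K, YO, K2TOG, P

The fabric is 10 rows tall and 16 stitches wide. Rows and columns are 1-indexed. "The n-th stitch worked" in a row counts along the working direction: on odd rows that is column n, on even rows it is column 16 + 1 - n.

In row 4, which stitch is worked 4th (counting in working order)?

== STITCH ==
YO

Derivation:
Row 4 uses chart row ((4-1) mod 5)+1 = 4. Row 4 is even, so WS.
Chart row 4 tiled across columns 1-16: P P YO K2TOG K P P YO K2TOG K P P YO K2TOG K P
Wrong side: read the tiled row from column 16 down to 1 and exchange K with P (leave YO, K2TOG).
Row 4 as worked: K P K2TOG YO K K P K2TOG YO K K P K2TOG YO K K
Stitch 4 in working order -> YO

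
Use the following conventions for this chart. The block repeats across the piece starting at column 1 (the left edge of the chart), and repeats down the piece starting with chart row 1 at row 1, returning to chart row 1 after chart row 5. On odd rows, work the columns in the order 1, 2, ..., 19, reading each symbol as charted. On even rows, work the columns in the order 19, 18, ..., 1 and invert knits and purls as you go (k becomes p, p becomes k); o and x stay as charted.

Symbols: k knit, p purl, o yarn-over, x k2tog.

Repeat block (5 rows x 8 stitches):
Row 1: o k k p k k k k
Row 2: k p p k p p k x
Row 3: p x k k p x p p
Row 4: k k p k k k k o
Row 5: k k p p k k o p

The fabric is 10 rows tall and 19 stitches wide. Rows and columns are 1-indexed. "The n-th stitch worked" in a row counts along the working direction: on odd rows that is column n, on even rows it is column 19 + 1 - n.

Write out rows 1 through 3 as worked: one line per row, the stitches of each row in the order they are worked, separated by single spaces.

Rows as worked:
o k k p k k k k o k k p k k k k o k k
k k p x p k k p k k p x p k k p k k p
p x k k p x p p p x k k p x p p p x k

Derivation:
Row 1: chart row 1, RS - tile across columns 1-19 and work as-is.
Row 2: chart row 2, WS - tiled (columns 1-19): k p p k p p k x k p p k p p k x k p p; work from column 19 back to 1 with k<->p swapped.
Row 3: chart row 3, RS - tile across columns 1-19 and work as-is.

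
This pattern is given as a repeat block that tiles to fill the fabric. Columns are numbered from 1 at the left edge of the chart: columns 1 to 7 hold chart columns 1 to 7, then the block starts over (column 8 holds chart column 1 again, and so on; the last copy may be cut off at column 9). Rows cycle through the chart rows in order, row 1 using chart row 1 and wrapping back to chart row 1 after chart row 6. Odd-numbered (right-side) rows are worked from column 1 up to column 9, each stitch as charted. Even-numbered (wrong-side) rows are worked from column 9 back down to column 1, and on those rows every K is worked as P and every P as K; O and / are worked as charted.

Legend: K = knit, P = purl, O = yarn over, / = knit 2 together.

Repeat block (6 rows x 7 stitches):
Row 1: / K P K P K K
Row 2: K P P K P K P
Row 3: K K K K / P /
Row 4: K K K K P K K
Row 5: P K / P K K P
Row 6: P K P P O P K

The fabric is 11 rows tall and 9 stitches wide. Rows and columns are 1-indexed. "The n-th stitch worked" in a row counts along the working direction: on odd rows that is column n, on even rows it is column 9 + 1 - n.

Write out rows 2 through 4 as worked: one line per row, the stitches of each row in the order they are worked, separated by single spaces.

Row 2: chart row 2, WS - tiled (columns 1-9): K P P K P K P K P; work from column 9 back to 1 with K<->P swapped.
Row 3: chart row 3, RS - tile across columns 1-9 and work as-is.
Row 4: chart row 4, WS - tiled (columns 1-9): K K K K P K K K K; work from column 9 back to 1 with K<->P swapped.

== ROWS AS WORKED ==
K P K P K P K K P
K K K K / P / K K
P P P P K P P P P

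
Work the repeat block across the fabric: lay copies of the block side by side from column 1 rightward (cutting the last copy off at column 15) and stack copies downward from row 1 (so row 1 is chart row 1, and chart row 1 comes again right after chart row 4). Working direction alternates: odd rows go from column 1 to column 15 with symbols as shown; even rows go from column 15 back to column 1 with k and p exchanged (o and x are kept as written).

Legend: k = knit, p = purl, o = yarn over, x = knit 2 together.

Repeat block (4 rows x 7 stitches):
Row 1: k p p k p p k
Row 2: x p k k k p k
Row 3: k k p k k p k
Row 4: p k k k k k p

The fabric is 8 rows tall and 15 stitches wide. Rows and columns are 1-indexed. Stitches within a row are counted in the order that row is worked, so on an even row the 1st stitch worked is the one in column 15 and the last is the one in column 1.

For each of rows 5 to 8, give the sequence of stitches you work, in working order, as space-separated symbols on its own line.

Rows as worked:
k p p k p p k k p p k p p k k
x p k p p p k x p k p p p k x
k k p k k p k k k p k k p k k
k k p p p p p k k p p p p p k

Derivation:
Row 5: chart row 1, RS - tile across columns 1-15 and work as-is.
Row 6: chart row 2, WS - tiled (columns 1-15): x p k k k p k x p k k k p k x; work from column 15 back to 1 with k<->p swapped.
Row 7: chart row 3, RS - tile across columns 1-15 and work as-is.
Row 8: chart row 4, WS - tiled (columns 1-15): p k k k k k p p k k k k k p p; work from column 15 back to 1 with k<->p swapped.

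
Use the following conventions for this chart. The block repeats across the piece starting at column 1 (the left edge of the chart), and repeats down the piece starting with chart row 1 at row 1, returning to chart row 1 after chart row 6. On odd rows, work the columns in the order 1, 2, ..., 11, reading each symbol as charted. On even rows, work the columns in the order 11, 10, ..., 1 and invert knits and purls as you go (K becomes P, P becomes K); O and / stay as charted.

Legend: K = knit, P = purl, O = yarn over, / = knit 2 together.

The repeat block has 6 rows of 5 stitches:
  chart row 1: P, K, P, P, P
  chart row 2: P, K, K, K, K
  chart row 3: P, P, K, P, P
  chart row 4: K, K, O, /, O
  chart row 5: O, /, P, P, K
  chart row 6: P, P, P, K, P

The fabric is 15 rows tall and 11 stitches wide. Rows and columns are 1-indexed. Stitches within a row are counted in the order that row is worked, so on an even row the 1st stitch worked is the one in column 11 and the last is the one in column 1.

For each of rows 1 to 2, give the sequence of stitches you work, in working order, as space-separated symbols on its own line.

Rows as worked:
P K P P P P K P P P P
K P P P P K P P P P K

Derivation:
Row 1: chart row 1, RS - tile across columns 1-11 and work as-is.
Row 2: chart row 2, WS - tiled (columns 1-11): P K K K K P K K K K P; work from column 11 back to 1 with K<->P swapped.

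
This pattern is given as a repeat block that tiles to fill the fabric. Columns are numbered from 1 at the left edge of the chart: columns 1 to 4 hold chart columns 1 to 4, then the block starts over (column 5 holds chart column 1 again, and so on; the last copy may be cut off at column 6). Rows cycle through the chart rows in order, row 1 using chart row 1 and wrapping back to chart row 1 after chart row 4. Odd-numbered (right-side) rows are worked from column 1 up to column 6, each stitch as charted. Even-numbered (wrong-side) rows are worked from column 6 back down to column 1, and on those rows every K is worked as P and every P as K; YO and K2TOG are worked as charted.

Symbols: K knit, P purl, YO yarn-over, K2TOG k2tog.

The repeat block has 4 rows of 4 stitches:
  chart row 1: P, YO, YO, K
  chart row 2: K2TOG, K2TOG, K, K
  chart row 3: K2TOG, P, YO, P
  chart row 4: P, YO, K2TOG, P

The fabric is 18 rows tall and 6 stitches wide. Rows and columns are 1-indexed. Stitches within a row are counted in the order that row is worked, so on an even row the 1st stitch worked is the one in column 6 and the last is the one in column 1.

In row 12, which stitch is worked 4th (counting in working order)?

For row 12: chart row = ((12-1) mod 4) + 1 = 4; this is a WS (even) row.
Chart row 4 tiled across columns 1-6: P YO K2TOG P P YO
WS row: flip the tiled sequence (start at column 6) and apply K<->P; YO and K2TOG stay.
Row 12 as worked: YO K K K2TOG YO K
Stitch 4 in working order -> K2TOG

Result:
K2TOG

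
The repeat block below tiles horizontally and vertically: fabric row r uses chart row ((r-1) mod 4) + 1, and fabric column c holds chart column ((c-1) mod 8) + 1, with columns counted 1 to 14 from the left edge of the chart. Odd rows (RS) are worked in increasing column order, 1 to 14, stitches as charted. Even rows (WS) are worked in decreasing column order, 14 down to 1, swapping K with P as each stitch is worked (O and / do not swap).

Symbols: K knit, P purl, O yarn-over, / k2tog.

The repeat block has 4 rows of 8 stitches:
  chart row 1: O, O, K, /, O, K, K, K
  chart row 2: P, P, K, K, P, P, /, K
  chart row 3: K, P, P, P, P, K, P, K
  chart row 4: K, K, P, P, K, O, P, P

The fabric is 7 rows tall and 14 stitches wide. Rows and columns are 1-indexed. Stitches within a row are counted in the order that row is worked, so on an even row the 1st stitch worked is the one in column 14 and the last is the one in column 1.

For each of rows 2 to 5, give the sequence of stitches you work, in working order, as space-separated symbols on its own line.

Rows as worked:
K K P P K K P / K K P P K K
K P P P P K P K K P P P P K
O P K K P P K K O P K K P P
O O K / O K K K O O K / O K

Derivation:
Row 2: chart row 2, WS - tiled (columns 1-14): P P K K P P / K P P K K P P; work from column 14 back to 1 with K<->P swapped.
Row 3: chart row 3, RS - tile across columns 1-14 and work as-is.
Row 4: chart row 4, WS - tiled (columns 1-14): K K P P K O P P K K P P K O; work from column 14 back to 1 with K<->P swapped.
Row 5: chart row 1, RS - tile across columns 1-14 and work as-is.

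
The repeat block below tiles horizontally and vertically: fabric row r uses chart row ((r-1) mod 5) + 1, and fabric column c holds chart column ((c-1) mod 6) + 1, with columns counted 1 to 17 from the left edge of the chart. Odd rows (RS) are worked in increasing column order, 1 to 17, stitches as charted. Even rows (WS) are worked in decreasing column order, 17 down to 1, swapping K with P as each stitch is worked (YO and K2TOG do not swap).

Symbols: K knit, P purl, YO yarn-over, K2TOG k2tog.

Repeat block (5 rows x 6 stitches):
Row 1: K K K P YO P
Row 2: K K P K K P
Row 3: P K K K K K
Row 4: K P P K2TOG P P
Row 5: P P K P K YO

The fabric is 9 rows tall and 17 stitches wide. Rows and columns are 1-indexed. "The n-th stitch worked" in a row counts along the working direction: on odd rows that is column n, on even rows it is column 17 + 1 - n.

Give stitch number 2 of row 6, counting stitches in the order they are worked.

For row 6: chart row = ((6-1) mod 5) + 1 = 1; this is a WS (even) row.
Chart row 1 tiled across columns 1-17: K K K P YO P K K K P YO P K K K P YO
Wrong side: read the tiled row from column 17 down to 1 and exchange K with P (leave YO, K2TOG).
Row 6 as worked: YO K P P P K YO K P P P K YO K P P P
Counting 2 along the worked row gives K.

Stitch:
K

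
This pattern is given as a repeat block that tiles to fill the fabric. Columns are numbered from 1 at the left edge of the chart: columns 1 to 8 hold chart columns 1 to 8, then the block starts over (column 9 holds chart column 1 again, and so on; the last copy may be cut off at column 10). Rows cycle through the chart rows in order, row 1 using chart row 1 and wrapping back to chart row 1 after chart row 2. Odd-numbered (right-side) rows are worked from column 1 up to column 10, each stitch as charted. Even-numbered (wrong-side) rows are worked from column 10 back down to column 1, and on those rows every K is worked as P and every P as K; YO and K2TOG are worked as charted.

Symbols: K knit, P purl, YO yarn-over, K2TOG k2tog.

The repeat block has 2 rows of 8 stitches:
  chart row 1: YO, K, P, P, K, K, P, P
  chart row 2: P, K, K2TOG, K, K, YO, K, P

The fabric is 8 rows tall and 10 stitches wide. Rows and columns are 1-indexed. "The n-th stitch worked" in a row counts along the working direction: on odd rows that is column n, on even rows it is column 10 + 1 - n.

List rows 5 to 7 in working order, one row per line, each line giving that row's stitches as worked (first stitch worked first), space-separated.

Rows as worked:
YO K P P K K P P YO K
P K K P YO P P K2TOG P K
YO K P P K K P P YO K

Derivation:
Row 5: chart row 1, RS - tile across columns 1-10 and work as-is.
Row 6: chart row 2, WS - tiled (columns 1-10): P K K2TOG K K YO K P P K; work from column 10 back to 1 with K<->P swapped.
Row 7: chart row 1, RS - tile across columns 1-10 and work as-is.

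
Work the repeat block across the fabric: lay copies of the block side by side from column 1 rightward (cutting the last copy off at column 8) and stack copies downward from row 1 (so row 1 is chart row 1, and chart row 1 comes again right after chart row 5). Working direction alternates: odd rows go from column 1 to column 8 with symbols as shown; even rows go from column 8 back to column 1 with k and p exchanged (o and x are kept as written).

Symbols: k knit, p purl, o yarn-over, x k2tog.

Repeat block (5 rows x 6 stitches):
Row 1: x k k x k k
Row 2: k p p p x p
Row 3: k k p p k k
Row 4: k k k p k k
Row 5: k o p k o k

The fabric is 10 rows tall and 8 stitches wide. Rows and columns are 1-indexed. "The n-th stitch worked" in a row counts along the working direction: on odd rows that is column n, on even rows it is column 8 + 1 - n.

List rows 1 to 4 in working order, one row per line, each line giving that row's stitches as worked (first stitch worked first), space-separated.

== ROWS AS WORKED ==
x k k x k k x k
k p k x k k k p
k k p p k k k k
p p p p k p p p

Derivation:
Row 1: chart row 1, RS - tile across columns 1-8 and work as-is.
Row 2: chart row 2, WS - tiled (columns 1-8): k p p p x p k p; work from column 8 back to 1 with k<->p swapped.
Row 3: chart row 3, RS - tile across columns 1-8 and work as-is.
Row 4: chart row 4, WS - tiled (columns 1-8): k k k p k k k k; work from column 8 back to 1 with k<->p swapped.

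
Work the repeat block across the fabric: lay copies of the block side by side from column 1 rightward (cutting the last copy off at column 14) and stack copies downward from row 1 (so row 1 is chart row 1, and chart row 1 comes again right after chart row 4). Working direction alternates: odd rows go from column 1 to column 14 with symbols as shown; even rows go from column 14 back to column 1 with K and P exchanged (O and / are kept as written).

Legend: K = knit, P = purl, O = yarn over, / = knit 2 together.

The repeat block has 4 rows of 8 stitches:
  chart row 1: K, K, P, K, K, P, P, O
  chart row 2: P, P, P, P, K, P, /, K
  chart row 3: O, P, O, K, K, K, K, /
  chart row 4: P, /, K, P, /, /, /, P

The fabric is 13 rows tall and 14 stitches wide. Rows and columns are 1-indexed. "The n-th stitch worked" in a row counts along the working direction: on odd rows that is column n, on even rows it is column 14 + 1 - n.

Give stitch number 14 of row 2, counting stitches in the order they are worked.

For row 2: chart row = ((2-1) mod 4) + 1 = 2; this is a WS (even) row.
Chart row 2 tiled across columns 1-14: P P P P K P / K P P P P K P
Wrong side: read the tiled row from column 14 down to 1 and exchange K with P (leave O, /).
Row 2 as worked: K P K K K K P / K P K K K K
Stitch 14 in working order -> K

Result:
K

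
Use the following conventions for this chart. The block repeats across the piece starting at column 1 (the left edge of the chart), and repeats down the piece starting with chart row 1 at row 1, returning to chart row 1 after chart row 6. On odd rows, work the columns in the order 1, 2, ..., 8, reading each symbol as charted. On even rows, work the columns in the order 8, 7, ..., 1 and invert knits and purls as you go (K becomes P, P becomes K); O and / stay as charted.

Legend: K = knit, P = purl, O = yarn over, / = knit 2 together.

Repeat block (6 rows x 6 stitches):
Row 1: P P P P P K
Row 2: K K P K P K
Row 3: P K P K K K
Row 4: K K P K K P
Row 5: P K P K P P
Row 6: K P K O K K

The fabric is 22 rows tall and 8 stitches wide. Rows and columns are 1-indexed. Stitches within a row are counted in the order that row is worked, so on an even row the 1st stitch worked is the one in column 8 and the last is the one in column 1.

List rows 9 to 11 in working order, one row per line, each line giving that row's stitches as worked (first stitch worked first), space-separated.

Row 9: chart row 3, RS - tile across columns 1-8 and work as-is.
Row 10: chart row 4, WS - tiled (columns 1-8): K K P K K P K K; work from column 8 back to 1 with K<->P swapped.
Row 11: chart row 5, RS - tile across columns 1-8 and work as-is.

== ROWS AS WORKED ==
P K P K K K P K
P P K P P K P P
P K P K P P P K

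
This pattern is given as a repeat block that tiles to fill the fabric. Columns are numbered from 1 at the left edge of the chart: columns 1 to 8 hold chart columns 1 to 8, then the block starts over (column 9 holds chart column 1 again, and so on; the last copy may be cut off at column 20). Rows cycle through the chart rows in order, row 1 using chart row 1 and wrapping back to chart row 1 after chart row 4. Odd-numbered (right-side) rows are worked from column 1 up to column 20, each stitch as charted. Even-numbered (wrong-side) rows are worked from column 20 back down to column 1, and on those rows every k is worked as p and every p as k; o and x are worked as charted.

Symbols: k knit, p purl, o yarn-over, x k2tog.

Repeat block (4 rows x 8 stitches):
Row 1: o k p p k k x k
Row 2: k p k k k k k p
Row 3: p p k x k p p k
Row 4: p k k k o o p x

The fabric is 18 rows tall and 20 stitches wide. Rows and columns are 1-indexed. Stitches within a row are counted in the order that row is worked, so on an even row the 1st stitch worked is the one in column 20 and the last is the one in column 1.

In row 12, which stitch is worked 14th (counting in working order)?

Row 12: (12-1) mod 4 = 3, so use chart row 4. Even row -> WS.
Chart row 4 tiled across columns 1-20: p k k k o o p x p k k k o o p x p k k k
Wrong side: read the tiled row from column 20 down to 1 and exchange k with p (leave o, x).
Row 12 as worked: p p p k x k o o p p p k x k o o p p p k
Counting 14 along the worked row gives k.

Result:
k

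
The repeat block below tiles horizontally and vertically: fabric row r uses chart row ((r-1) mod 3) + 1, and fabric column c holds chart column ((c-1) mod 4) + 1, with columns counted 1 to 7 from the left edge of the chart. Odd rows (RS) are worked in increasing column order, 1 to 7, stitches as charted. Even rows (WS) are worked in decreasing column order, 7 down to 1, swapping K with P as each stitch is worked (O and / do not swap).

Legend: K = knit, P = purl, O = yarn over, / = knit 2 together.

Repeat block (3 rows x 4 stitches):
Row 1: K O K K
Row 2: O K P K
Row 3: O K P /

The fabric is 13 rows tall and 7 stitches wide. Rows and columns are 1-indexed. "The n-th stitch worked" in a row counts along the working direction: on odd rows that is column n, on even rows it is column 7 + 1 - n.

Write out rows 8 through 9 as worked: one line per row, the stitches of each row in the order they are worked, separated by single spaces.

Row 8: chart row 2, WS - tiled (columns 1-7): O K P K O K P; work from column 7 back to 1 with K<->P swapped.
Row 9: chart row 3, RS - tile across columns 1-7 and work as-is.

== ROWS AS WORKED ==
K P O P K P O
O K P / O K P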